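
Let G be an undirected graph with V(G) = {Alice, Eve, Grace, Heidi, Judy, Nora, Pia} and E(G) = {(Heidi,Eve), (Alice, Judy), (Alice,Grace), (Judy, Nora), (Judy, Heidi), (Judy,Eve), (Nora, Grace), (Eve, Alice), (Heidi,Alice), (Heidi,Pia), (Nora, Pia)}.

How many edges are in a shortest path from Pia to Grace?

2

Distance 0: Pia.
Distance 1: Heidi, Nora.
Distance 2: Alice, Eve, Grace, Judy — contains Grace.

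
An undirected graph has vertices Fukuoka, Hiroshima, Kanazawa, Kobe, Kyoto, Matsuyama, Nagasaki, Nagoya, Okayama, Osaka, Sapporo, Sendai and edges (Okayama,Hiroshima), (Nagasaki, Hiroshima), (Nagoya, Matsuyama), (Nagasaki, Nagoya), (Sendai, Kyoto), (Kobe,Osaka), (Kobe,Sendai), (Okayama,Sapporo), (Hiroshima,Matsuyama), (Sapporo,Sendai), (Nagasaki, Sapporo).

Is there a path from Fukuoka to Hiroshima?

Fukuoka has no edges, so nothing is reachable from it.

No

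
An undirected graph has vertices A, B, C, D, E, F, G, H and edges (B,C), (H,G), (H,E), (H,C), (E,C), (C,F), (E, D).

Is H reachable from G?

Yes

Explore from G.
Distance 1: reach H.
Found H.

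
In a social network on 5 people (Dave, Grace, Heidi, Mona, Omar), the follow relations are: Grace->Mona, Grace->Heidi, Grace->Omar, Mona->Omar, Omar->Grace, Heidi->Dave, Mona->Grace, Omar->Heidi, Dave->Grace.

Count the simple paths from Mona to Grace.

3

Mona→Grace
Mona→Omar→Grace
Mona→Omar→Heidi→Dave→Grace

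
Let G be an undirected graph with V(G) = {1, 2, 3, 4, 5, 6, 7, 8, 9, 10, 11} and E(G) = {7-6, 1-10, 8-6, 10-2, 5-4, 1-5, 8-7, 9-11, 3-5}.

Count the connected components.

3

From 1: component {1, 2, 3, 4, 5, 10}.
From 6: component {6, 7, 8}.
From 9: component {9, 11}.
That's 3 components.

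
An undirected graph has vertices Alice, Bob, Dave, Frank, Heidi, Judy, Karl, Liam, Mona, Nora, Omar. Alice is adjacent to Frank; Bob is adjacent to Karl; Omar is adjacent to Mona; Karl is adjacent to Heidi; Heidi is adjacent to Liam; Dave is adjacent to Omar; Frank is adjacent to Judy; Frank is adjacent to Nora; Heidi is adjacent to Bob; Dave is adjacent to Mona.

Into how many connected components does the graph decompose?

3

From Alice: component {Alice, Frank, Judy, Nora}.
From Bob: component {Bob, Heidi, Karl, Liam}.
From Dave: component {Dave, Mona, Omar}.
That's 3 components.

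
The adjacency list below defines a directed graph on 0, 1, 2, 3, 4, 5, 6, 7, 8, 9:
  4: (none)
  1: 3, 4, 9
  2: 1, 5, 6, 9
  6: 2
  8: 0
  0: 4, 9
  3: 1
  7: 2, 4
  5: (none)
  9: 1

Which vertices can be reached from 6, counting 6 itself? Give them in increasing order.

Start at 6.
Its neighbours: 2.
Then their neighbours: 1, 5, 9.
Then next layer: 3, 4.
Nothing further is reachable.

1, 2, 3, 4, 5, 6, 9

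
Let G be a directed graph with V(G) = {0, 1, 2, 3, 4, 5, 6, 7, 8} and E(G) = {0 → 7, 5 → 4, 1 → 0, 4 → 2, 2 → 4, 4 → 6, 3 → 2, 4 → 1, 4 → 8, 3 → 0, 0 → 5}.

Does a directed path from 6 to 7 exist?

No

6 has no outgoing edges, so nothing is reachable from it.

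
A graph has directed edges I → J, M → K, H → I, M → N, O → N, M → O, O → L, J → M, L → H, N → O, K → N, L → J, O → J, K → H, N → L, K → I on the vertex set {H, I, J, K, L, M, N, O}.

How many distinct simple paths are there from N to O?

3

N→L→H→I→J→M→O
N→L→J→M→O
N→O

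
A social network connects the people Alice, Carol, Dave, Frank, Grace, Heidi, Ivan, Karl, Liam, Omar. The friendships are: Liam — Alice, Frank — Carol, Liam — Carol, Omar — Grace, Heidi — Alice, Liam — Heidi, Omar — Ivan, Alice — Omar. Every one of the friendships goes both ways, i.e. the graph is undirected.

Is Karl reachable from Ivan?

No

Explore from Ivan.
Distance 1: reach Omar.
Distance 2: reach Alice, Grace.
Distance 3: reach Heidi, Liam.
Distance 4: reach Carol.
Distance 5: reach Frank.
The search is exhausted without reaching Karl; it lies in a different component.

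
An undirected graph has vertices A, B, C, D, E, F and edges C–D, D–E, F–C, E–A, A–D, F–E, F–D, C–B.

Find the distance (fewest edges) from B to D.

Distance 0: B.
Distance 1: C.
Distance 2: D, F — contains D.

2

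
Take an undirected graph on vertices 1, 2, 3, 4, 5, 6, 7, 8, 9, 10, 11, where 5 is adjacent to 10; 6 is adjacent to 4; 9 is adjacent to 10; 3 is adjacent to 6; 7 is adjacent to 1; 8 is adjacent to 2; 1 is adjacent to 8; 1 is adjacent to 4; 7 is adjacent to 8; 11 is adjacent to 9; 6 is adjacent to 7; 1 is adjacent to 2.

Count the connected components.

2

From 1: component {1, 2, 3, 4, 6, 7, 8}.
From 5: component {5, 9, 10, 11}.
That's 2 components.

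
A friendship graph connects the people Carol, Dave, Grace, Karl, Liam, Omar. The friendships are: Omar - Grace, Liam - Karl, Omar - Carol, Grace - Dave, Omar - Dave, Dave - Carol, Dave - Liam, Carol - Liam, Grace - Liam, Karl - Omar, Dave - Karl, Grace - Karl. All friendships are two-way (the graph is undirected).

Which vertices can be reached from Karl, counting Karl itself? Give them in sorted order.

Start at Karl.
Its neighbours: Dave, Grace, Liam, Omar.
Then their neighbours: Carol.
Every vertex is now reached.

Carol, Dave, Grace, Karl, Liam, Omar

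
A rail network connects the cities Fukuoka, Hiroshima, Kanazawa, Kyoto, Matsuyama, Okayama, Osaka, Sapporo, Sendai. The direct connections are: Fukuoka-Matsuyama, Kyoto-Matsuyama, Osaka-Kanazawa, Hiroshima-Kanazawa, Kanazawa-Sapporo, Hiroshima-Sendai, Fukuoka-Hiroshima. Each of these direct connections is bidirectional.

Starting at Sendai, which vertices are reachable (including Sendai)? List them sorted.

Fukuoka, Hiroshima, Kanazawa, Kyoto, Matsuyama, Osaka, Sapporo, Sendai

Start at Sendai.
Its neighbours: Hiroshima.
Then their neighbours: Fukuoka, Kanazawa.
Then next layer: Matsuyama, Osaka, Sapporo.
Then next layer: Kyoto.
Nothing further is reachable.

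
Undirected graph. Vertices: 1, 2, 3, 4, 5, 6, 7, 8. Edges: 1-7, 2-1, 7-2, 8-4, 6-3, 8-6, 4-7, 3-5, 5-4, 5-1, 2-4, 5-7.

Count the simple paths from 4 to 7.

4–2–1–5–7
4–2–1–7
4–2–7
4–5–1–2–7
4–5–1–7
4–5–7
4–7
4–8–6–3–5–1–2–7
4–8–6–3–5–1–7
4–8–6–3–5–7

10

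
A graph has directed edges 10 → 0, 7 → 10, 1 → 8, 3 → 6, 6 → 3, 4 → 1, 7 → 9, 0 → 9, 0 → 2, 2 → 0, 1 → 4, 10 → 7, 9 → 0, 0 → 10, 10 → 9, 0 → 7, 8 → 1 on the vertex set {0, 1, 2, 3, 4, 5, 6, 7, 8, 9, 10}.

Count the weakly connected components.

4

From 0: component {0, 2, 7, 9, 10}.
From 1: component {1, 4, 8}.
From 3: component {3, 6}.
From 5: component {5}.
That's 4 components.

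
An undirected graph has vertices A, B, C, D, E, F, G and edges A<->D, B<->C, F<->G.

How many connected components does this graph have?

4

From A: component {A, D}.
From B: component {B, C}.
From E: component {E}.
From F: component {F, G}.
That's 4 components.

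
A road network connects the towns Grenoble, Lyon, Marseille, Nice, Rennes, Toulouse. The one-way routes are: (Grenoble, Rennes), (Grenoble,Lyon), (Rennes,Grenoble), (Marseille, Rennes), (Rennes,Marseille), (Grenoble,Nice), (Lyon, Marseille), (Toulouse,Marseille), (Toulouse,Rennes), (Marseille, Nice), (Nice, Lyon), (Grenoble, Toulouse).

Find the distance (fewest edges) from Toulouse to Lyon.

3

Distance 0: Toulouse.
Distance 1: Marseille, Rennes.
Distance 2: Grenoble, Nice.
Distance 3: Lyon — contains Lyon.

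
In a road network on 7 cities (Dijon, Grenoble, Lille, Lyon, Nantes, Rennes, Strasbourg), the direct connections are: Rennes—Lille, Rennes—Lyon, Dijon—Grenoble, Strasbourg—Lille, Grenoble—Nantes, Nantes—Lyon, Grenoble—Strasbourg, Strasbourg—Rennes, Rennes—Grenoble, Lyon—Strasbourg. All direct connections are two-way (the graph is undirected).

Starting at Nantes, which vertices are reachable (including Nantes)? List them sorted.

Dijon, Grenoble, Lille, Lyon, Nantes, Rennes, Strasbourg

Start at Nantes.
Its neighbours: Grenoble, Lyon.
Then their neighbours: Dijon, Rennes, Strasbourg.
Then next layer: Lille.
Every vertex is now reached.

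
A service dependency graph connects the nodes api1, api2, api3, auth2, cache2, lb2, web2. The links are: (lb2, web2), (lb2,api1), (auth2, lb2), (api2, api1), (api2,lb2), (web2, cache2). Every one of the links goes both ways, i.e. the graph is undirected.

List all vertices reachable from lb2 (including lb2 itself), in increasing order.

api1, api2, auth2, cache2, lb2, web2

Start at lb2.
Its neighbours: api1, api2, auth2, web2.
Then their neighbours: cache2.
Nothing further is reachable.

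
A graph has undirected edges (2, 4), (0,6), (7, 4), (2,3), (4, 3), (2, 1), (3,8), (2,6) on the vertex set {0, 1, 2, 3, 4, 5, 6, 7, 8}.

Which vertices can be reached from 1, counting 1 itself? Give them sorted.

Start at 1.
Its neighbours: 2.
Then their neighbours: 3, 4, 6.
Then next layer: 0, 7, 8.
Nothing further is reachable.

0, 1, 2, 3, 4, 6, 7, 8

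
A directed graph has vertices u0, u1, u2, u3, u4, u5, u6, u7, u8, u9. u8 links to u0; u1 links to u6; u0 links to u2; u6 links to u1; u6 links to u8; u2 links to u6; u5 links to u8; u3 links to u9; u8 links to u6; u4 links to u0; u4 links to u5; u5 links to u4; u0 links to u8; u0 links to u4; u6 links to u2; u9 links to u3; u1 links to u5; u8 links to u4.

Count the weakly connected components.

3

From u0: component {u0, u1, u2, u4, u5, u6, u8}.
From u3: component {u3, u9}.
From u7: component {u7}.
That's 3 components.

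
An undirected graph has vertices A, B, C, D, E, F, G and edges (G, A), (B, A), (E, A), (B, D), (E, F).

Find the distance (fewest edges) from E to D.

3

Distance 0: E.
Distance 1: A, F.
Distance 2: B, G.
Distance 3: D — contains D.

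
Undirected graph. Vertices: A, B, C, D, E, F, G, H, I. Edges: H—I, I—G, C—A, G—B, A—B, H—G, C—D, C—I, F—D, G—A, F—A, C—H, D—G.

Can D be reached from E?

No

E has no edges, so nothing is reachable from it.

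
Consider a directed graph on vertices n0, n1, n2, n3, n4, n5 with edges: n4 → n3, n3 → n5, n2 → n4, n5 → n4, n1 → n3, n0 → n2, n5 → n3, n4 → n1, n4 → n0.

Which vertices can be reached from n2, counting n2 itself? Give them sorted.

n0, n1, n2, n3, n4, n5

Start at n2.
Its neighbours: n4.
Then their neighbours: n0, n1, n3.
Then next layer: n5.
Every vertex is now reached.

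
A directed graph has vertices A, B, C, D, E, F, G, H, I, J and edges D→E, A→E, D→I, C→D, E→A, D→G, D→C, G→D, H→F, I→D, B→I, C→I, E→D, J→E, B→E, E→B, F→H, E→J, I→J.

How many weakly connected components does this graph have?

From A: component {A, B, C, D, E, G, I, J}.
From F: component {F, H}.
That's 2 components.

2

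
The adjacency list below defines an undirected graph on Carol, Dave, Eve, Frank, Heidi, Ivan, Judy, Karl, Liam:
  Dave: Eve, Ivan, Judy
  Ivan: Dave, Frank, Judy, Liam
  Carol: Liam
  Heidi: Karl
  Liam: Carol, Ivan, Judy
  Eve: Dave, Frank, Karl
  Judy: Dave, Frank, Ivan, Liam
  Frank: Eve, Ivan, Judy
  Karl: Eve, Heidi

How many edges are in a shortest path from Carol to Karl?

5

Distance 0: Carol.
Distance 1: Liam.
Distance 2: Ivan, Judy.
Distance 3: Dave, Frank.
Distance 4: Eve.
Distance 5: Karl — contains Karl.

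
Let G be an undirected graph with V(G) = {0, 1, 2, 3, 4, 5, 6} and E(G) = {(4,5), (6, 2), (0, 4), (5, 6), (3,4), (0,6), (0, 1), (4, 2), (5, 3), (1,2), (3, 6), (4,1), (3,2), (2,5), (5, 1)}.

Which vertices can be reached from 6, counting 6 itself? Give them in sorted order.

Start at 6.
Its neighbours: 0, 2, 3, 5.
Then their neighbours: 1, 4.
Every vertex is now reached.

0, 1, 2, 3, 4, 5, 6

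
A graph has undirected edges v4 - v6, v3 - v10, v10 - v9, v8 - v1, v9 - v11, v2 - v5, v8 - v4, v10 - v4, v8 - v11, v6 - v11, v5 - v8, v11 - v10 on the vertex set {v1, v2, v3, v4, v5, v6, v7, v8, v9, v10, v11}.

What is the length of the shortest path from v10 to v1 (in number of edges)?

Distance 0: v10.
Distance 1: v3, v4, v9, v11.
Distance 2: v6, v8.
Distance 3: v1, v5 — contains v1.

3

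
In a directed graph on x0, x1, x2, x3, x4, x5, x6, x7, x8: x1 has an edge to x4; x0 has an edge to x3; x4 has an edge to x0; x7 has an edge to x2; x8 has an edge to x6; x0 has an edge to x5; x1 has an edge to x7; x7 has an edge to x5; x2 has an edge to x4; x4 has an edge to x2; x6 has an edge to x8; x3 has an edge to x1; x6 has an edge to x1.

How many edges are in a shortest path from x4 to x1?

3

Distance 0: x4.
Distance 1: x0, x2.
Distance 2: x3, x5.
Distance 3: x1 — contains x1.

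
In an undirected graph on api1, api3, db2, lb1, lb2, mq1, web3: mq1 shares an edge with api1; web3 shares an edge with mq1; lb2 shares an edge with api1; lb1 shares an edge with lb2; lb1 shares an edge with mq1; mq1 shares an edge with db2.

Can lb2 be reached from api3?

No

api3 has no edges, so nothing is reachable from it.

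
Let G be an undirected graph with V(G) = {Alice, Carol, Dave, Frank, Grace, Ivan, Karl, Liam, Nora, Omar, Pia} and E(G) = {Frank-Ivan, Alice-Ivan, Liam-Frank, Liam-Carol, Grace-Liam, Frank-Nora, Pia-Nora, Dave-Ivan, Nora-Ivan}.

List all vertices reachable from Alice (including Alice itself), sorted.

Start at Alice.
Its neighbours: Ivan.
Then their neighbours: Dave, Frank, Nora.
Then next layer: Liam, Pia.
Then next layer: Carol, Grace.
Nothing further is reachable.

Alice, Carol, Dave, Frank, Grace, Ivan, Liam, Nora, Pia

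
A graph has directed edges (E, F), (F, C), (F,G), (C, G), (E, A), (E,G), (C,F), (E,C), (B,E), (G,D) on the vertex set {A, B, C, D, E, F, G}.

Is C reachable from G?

No

Explore from G.
Distance 1: reach D.
The search from G is exhausted; no directed path reaches C.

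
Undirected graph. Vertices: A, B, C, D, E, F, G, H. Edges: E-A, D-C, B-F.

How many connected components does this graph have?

From A: component {A, E}.
From B: component {B, F}.
From C: component {C, D}.
From G: component {G}.
From H: component {H}.
That's 5 components.

5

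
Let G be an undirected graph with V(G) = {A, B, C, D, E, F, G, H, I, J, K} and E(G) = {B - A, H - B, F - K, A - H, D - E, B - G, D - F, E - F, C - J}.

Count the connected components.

From A: component {A, B, G, H}.
From C: component {C, J}.
From D: component {D, E, F, K}.
From I: component {I}.
That's 4 components.

4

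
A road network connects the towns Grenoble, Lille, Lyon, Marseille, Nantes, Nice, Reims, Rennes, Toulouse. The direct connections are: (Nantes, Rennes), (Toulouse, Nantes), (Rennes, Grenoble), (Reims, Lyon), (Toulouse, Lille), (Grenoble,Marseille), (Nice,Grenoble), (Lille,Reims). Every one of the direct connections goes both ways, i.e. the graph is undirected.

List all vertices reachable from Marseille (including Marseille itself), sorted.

Start at Marseille.
Its neighbours: Grenoble.
Then their neighbours: Nice, Rennes.
Then next layer: Nantes.
Then next layer: Toulouse.
Then next layer: Lille.
Then next layer: Reims.
Then next layer: Lyon.
Every vertex is now reached.

Grenoble, Lille, Lyon, Marseille, Nantes, Nice, Reims, Rennes, Toulouse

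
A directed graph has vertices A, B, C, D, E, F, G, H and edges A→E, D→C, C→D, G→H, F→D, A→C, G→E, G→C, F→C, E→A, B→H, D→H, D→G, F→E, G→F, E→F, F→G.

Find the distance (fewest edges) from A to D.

2

Distance 0: A.
Distance 1: C, E.
Distance 2: D, F — contains D.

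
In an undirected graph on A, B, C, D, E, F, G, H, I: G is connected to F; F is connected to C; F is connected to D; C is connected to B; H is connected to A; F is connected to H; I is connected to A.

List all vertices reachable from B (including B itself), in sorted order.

Start at B.
Its neighbours: C.
Then their neighbours: F.
Then next layer: D, G, H.
Then next layer: A.
Then next layer: I.
Nothing further is reachable.

A, B, C, D, F, G, H, I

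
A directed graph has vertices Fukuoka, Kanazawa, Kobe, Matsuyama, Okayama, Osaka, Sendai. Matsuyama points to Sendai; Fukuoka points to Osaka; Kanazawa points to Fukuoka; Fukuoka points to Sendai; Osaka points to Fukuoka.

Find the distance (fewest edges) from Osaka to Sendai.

Distance 0: Osaka.
Distance 1: Fukuoka.
Distance 2: Sendai — contains Sendai.

2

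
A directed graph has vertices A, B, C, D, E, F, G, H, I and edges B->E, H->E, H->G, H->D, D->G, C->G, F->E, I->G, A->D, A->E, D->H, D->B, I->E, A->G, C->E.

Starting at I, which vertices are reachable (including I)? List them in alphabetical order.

E, G, I

Start at I.
Its neighbours: E, G.
Nothing further is reachable.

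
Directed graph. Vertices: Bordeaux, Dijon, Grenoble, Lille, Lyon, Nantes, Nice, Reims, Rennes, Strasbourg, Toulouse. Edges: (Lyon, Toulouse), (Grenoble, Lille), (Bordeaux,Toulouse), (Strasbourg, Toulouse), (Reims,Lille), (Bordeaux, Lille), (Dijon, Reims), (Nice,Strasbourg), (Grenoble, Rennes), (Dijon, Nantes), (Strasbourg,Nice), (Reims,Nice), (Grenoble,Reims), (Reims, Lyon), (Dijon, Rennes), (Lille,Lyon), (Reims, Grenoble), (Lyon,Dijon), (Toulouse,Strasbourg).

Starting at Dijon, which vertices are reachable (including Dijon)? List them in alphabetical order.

Dijon, Grenoble, Lille, Lyon, Nantes, Nice, Reims, Rennes, Strasbourg, Toulouse

Start at Dijon.
Its neighbours: Nantes, Reims, Rennes.
Then their neighbours: Grenoble, Lille, Lyon, Nice.
Then next layer: Strasbourg, Toulouse.
Nothing further is reachable.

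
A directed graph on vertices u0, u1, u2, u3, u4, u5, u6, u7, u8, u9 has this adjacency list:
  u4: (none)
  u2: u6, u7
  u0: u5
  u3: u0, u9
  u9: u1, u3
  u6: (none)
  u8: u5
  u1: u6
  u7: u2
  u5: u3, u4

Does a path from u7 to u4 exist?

No

Explore from u7.
Distance 1: reach u2.
Distance 2: reach u6.
The search from u7 is exhausted; no directed path reaches u4.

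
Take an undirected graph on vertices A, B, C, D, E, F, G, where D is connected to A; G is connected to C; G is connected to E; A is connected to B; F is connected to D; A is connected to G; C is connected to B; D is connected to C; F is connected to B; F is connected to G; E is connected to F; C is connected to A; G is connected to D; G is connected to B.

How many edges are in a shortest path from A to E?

Distance 0: A.
Distance 1: B, C, D, G.
Distance 2: E, F — contains E.

2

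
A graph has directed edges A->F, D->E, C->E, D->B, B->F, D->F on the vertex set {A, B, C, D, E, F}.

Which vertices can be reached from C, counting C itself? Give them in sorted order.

C, E

Start at C.
Its neighbours: E.
Nothing further is reachable.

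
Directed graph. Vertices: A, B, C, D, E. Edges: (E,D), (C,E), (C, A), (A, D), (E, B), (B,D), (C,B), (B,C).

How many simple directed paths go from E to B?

E→B

1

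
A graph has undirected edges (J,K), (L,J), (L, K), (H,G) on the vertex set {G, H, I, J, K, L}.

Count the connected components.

3

From G: component {G, H}.
From I: component {I}.
From J: component {J, K, L}.
That's 3 components.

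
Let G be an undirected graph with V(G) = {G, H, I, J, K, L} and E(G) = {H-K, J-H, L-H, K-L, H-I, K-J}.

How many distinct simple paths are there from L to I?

L–H–I
L–K–H–I
L–K–J–H–I

3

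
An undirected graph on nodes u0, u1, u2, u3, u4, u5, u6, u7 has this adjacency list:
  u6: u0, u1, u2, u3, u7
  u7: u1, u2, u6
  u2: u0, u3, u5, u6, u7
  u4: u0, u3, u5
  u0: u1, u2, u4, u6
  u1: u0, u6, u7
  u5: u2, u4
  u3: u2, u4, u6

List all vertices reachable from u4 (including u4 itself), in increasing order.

Start at u4.
Its neighbours: u0, u3, u5.
Then their neighbours: u1, u2, u6.
Then next layer: u7.
Every vertex is now reached.

u0, u1, u2, u3, u4, u5, u6, u7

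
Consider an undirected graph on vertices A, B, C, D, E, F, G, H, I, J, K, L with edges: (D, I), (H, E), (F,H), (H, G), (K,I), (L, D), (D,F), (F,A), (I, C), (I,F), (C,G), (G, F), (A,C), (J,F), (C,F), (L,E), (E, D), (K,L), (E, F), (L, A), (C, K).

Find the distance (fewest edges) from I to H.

2

Distance 0: I.
Distance 1: C, D, F, K.
Distance 2: A, E, G, H, J, L — contains H.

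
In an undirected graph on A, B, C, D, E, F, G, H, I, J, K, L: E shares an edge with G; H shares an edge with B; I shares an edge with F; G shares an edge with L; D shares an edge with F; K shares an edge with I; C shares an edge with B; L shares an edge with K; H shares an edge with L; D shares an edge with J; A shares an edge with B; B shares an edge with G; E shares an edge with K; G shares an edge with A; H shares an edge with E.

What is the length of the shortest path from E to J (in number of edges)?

5

Distance 0: E.
Distance 1: G, H, K.
Distance 2: A, B, I, L.
Distance 3: C, F.
Distance 4: D.
Distance 5: J — contains J.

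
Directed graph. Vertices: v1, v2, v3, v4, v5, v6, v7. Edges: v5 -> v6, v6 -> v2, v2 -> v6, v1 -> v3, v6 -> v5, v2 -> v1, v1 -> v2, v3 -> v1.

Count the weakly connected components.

3

From v1: component {v1, v2, v3, v5, v6}.
From v4: component {v4}.
From v7: component {v7}.
That's 3 components.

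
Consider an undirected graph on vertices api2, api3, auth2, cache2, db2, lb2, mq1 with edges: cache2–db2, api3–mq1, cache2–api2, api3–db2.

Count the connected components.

From api2: component {api2, api3, cache2, db2, mq1}.
From auth2: component {auth2}.
From lb2: component {lb2}.
That's 3 components.

3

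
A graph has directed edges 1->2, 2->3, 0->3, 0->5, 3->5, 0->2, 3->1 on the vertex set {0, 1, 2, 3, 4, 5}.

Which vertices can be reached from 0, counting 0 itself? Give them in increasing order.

0, 1, 2, 3, 5

Start at 0.
Its neighbours: 2, 3, 5.
Then their neighbours: 1.
Nothing further is reachable.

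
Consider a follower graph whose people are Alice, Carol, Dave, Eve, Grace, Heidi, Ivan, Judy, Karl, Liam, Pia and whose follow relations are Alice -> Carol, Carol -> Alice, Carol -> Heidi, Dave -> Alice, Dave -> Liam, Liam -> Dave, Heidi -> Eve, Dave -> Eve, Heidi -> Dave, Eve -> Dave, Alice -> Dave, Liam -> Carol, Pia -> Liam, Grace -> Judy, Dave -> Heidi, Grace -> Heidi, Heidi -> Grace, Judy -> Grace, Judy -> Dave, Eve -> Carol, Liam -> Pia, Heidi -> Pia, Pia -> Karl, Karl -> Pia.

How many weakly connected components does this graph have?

2

From Alice: component {Alice, Carol, Dave, Eve, Grace, Heidi, Judy, Karl, Liam, Pia}.
From Ivan: component {Ivan}.
That's 2 components.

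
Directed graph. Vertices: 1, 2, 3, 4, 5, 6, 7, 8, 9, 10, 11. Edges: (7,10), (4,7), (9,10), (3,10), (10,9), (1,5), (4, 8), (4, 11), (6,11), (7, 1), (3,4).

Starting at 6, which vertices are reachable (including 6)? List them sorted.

Start at 6.
Its neighbours: 11.
Nothing further is reachable.

6, 11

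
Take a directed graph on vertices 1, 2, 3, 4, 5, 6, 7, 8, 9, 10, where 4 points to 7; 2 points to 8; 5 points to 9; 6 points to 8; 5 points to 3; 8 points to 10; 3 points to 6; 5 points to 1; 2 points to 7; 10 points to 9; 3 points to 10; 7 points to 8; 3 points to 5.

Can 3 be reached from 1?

No

1 has no outgoing edges, so nothing is reachable from it.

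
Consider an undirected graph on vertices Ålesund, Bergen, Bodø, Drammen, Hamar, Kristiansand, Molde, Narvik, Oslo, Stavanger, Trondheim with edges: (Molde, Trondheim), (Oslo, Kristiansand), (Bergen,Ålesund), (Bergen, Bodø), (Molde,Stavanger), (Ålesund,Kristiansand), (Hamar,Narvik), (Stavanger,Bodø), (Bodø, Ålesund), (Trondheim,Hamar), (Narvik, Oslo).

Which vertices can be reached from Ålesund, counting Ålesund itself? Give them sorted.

Start at Ålesund.
Its neighbours: Bergen, Bodø, Kristiansand.
Then their neighbours: Oslo, Stavanger.
Then next layer: Molde, Narvik.
Then next layer: Hamar, Trondheim.
Nothing further is reachable.

Ålesund, Bergen, Bodø, Hamar, Kristiansand, Molde, Narvik, Oslo, Stavanger, Trondheim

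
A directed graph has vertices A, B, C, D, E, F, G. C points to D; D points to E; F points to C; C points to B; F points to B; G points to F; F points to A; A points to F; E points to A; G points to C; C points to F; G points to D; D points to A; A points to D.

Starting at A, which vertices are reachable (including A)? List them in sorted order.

Start at A.
Its neighbours: D, F.
Then their neighbours: B, C, E.
Nothing further is reachable.

A, B, C, D, E, F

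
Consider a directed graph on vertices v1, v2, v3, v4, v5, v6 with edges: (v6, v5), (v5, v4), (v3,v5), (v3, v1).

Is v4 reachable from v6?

Yes

Explore from v6.
Distance 1: reach v5.
Distance 2: reach v4.
Found v4.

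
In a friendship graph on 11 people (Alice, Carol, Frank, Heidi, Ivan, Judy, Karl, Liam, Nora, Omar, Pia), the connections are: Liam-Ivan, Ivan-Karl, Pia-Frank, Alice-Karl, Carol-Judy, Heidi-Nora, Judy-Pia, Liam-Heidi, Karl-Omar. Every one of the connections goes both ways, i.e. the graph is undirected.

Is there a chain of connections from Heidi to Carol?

No

Explore from Heidi.
Distance 1: reach Liam, Nora.
Distance 2: reach Ivan.
Distance 3: reach Karl.
Distance 4: reach Alice, Omar.
The search is exhausted without reaching Carol; it lies in a different component.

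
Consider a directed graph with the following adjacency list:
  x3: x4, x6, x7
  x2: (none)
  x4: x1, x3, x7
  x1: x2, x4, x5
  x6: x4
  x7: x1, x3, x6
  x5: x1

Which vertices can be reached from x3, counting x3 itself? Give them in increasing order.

Start at x3.
Its neighbours: x4, x6, x7.
Then their neighbours: x1.
Then next layer: x2, x5.
Every vertex is now reached.

x1, x2, x3, x4, x5, x6, x7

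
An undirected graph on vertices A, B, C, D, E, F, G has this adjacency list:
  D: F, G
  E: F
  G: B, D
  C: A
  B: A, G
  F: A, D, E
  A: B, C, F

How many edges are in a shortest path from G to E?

Distance 0: G.
Distance 1: B, D.
Distance 2: A, F.
Distance 3: C, E — contains E.

3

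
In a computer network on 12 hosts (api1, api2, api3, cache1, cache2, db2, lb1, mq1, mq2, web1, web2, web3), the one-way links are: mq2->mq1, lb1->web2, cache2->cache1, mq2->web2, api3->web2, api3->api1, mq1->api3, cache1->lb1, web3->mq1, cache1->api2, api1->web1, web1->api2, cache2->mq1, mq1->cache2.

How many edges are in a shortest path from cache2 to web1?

Distance 0: cache2.
Distance 1: cache1, mq1.
Distance 2: api2, api3, lb1.
Distance 3: api1, web2.
Distance 4: web1 — contains web1.

4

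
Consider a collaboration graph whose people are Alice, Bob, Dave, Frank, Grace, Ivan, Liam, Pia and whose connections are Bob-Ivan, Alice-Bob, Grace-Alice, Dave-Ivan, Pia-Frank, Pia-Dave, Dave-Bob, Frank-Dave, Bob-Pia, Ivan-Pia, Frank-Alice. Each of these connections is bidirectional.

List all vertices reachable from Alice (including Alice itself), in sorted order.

Alice, Bob, Dave, Frank, Grace, Ivan, Pia

Start at Alice.
Its neighbours: Bob, Frank, Grace.
Then their neighbours: Dave, Ivan, Pia.
Nothing further is reachable.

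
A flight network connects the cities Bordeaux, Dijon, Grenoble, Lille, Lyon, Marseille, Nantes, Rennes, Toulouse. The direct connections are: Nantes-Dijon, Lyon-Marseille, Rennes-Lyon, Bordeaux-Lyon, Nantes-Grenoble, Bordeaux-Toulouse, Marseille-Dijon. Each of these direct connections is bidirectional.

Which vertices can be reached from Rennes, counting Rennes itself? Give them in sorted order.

Start at Rennes.
Its neighbours: Lyon.
Then their neighbours: Bordeaux, Marseille.
Then next layer: Dijon, Toulouse.
Then next layer: Nantes.
Then next layer: Grenoble.
Nothing further is reachable.

Bordeaux, Dijon, Grenoble, Lyon, Marseille, Nantes, Rennes, Toulouse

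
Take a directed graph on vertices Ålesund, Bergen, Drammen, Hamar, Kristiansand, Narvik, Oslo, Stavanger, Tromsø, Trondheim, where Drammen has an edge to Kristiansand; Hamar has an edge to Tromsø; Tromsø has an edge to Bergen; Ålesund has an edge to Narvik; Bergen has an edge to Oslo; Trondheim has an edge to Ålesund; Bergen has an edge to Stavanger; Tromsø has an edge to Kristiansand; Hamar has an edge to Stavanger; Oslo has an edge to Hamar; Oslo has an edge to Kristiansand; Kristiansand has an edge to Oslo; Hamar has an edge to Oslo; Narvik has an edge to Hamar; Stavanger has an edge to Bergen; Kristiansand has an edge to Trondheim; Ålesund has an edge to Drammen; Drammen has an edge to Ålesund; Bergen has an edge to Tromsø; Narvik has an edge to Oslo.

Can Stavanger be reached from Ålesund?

Explore from Ålesund.
Distance 1: reach Drammen, Narvik.
Distance 2: reach Hamar, Kristiansand, Oslo.
Distance 3: reach Stavanger, Tromsø, Trondheim.
Found Stavanger.

Yes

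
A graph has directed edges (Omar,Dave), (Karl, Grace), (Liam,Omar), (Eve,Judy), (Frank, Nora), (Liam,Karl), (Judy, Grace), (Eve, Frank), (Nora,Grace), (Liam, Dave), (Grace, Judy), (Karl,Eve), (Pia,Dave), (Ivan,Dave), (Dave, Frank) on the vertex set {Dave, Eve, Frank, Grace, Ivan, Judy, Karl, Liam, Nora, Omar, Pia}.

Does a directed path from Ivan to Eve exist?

Explore from Ivan.
Distance 1: reach Dave.
Distance 2: reach Frank.
Distance 3: reach Nora.
Distance 4: reach Grace.
Distance 5: reach Judy.
The search from Ivan is exhausted; no directed path reaches Eve.

No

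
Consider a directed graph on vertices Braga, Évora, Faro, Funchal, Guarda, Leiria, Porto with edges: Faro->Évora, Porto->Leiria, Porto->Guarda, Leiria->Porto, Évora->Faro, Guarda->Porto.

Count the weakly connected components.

From Braga: component {Braga}.
From Évora: component {Évora, Faro}.
From Funchal: component {Funchal}.
From Guarda: component {Guarda, Leiria, Porto}.
That's 4 components.

4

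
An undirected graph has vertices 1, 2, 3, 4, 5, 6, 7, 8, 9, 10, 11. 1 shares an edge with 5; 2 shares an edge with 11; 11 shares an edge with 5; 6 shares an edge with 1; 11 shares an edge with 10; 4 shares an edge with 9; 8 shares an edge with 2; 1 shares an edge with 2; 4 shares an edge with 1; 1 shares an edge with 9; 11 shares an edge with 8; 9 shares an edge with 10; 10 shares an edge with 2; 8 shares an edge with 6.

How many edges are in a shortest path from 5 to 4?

Distance 0: 5.
Distance 1: 1, 11.
Distance 2: 2, 4, 6, 8, 9, 10 — contains 4.

2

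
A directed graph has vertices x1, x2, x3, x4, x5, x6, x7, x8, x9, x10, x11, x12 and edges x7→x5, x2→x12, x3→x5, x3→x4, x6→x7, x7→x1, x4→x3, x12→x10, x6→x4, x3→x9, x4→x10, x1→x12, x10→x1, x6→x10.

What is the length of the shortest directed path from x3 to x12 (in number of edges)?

Distance 0: x3.
Distance 1: x4, x5, x9.
Distance 2: x10.
Distance 3: x1.
Distance 4: x12 — contains x12.

4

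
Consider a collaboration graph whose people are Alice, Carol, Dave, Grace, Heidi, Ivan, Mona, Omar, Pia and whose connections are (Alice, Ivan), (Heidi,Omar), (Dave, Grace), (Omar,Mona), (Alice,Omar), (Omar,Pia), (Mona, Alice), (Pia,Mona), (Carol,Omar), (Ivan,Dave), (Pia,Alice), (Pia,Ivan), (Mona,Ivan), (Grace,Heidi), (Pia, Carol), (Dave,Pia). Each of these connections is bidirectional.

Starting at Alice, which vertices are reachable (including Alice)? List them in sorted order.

Alice, Carol, Dave, Grace, Heidi, Ivan, Mona, Omar, Pia

Start at Alice.
Its neighbours: Ivan, Mona, Omar, Pia.
Then their neighbours: Carol, Dave, Heidi.
Then next layer: Grace.
Every vertex is now reached.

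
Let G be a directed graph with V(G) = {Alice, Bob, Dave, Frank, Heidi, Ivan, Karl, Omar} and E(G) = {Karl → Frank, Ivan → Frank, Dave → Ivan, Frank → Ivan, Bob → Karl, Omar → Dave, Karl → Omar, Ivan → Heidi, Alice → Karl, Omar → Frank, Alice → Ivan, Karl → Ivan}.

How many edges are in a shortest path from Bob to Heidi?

3

Distance 0: Bob.
Distance 1: Karl.
Distance 2: Frank, Ivan, Omar.
Distance 3: Dave, Heidi — contains Heidi.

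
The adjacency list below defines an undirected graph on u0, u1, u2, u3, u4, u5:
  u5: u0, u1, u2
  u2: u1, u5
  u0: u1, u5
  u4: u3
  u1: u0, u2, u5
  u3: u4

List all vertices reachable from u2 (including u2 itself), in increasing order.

u0, u1, u2, u5

Start at u2.
Its neighbours: u1, u5.
Then their neighbours: u0.
Nothing further is reachable.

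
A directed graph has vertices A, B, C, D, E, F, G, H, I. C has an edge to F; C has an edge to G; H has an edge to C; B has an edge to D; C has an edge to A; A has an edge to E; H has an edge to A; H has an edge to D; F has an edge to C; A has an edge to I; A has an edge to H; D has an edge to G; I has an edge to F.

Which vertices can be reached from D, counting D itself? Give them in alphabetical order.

D, G

Start at D.
Its neighbours: G.
Nothing further is reachable.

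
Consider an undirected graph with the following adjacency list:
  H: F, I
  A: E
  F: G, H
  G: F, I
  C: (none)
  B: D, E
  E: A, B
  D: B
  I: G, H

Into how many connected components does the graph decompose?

From A: component {A, B, D, E}.
From C: component {C}.
From F: component {F, G, H, I}.
That's 3 components.

3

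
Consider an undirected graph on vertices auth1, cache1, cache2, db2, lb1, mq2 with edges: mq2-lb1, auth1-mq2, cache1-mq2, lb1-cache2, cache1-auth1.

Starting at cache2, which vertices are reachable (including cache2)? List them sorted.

Start at cache2.
Its neighbours: lb1.
Then their neighbours: mq2.
Then next layer: auth1, cache1.
Nothing further is reachable.

auth1, cache1, cache2, lb1, mq2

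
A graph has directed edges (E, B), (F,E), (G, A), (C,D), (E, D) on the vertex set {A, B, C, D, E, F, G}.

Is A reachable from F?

Explore from F.
Distance 1: reach E.
Distance 2: reach B, D.
The search from F is exhausted; no directed path reaches A.

No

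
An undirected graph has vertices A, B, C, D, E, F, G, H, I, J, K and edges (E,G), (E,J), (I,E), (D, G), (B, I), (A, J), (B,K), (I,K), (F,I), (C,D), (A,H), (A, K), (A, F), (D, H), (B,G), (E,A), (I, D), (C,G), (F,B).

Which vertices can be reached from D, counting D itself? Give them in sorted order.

A, B, C, D, E, F, G, H, I, J, K

Start at D.
Its neighbours: C, G, H, I.
Then their neighbours: A, B, E, F, K.
Then next layer: J.
Every vertex is now reached.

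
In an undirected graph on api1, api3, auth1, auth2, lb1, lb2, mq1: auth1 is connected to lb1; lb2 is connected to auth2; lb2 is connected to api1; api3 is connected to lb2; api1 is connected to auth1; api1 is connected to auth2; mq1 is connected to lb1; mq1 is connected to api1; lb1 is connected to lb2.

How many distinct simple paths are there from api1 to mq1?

api1–auth1–lb1–mq1
api1–auth2–lb2–lb1–mq1
api1–lb2–lb1–mq1
api1–mq1

4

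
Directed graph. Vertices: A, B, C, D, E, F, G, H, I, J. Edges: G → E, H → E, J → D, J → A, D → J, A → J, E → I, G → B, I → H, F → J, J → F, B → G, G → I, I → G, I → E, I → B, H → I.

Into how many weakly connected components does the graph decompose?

From A: component {A, D, F, J}.
From B: component {B, E, G, H, I}.
From C: component {C}.
That's 3 components.

3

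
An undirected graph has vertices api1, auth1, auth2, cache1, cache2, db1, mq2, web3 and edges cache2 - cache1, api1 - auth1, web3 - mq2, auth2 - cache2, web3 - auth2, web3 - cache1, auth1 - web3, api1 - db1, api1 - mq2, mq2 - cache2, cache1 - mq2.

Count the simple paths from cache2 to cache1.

7

cache2–auth2–web3–auth1–api1–mq2–cache1
cache2–auth2–web3–cache1
cache2–auth2–web3–mq2–cache1
cache2–cache1
cache2–mq2–api1–auth1–web3–cache1
cache2–mq2–cache1
cache2–mq2–web3–cache1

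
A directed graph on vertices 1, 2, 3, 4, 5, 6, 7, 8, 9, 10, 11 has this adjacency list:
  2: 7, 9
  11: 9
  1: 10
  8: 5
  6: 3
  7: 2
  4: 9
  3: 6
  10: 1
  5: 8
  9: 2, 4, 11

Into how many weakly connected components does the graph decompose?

4

From 1: component {1, 10}.
From 2: component {2, 4, 7, 9, 11}.
From 3: component {3, 6}.
From 5: component {5, 8}.
That's 4 components.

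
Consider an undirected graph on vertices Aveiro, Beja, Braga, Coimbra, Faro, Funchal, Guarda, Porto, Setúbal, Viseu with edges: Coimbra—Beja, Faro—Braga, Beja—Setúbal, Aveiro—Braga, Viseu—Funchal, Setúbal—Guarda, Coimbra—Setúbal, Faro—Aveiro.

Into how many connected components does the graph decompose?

From Aveiro: component {Aveiro, Braga, Faro}.
From Beja: component {Beja, Coimbra, Guarda, Setúbal}.
From Funchal: component {Funchal, Viseu}.
From Porto: component {Porto}.
That's 4 components.

4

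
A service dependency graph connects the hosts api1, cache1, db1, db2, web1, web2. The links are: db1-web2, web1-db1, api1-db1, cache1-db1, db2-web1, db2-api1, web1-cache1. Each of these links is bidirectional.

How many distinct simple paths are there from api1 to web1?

api1–db1–cache1–web1
api1–db1–web1
api1–db2–web1

3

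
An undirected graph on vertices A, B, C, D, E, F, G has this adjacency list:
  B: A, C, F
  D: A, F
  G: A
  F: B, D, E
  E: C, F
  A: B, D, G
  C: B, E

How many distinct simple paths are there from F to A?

F–B–A
F–D–A
F–E–C–B–A

3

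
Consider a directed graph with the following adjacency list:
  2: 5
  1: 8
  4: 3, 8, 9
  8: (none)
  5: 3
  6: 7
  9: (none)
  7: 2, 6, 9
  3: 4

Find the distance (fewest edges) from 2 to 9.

4

Distance 0: 2.
Distance 1: 5.
Distance 2: 3.
Distance 3: 4.
Distance 4: 8, 9 — contains 9.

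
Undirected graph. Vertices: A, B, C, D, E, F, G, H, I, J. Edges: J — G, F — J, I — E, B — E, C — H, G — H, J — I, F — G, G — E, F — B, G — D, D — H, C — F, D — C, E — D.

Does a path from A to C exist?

A has no edges, so nothing is reachable from it.

No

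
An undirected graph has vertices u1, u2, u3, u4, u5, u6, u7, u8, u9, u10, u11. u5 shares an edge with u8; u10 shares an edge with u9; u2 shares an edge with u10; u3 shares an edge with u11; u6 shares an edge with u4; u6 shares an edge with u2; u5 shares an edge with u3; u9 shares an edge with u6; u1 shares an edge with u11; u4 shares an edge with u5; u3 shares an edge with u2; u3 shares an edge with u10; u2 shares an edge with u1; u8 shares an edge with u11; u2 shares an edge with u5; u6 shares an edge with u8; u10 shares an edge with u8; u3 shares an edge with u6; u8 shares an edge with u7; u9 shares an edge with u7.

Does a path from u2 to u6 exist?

Yes

Explore from u2.
Distance 1: reach u1, u3, u5, u6, u10.
Found u6.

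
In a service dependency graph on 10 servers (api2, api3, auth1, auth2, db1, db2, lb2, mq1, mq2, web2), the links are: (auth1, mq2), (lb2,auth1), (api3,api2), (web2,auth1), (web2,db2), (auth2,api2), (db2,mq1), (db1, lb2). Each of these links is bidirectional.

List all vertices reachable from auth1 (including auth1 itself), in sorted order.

auth1, db1, db2, lb2, mq1, mq2, web2

Start at auth1.
Its neighbours: lb2, mq2, web2.
Then their neighbours: db1, db2.
Then next layer: mq1.
Nothing further is reachable.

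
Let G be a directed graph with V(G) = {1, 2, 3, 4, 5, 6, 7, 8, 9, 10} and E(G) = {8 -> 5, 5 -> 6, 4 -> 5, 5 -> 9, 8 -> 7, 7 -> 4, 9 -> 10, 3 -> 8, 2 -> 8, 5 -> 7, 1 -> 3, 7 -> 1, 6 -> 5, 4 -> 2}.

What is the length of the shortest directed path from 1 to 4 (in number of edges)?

4

Distance 0: 1.
Distance 1: 3.
Distance 2: 8.
Distance 3: 5, 7.
Distance 4: 4, 6, 9 — contains 4.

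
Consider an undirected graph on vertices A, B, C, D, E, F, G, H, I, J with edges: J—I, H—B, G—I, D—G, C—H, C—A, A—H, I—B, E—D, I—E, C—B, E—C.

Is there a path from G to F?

Explore from G.
Distance 1: reach D, I.
Distance 2: reach B, E, J.
Distance 3: reach C, H.
Distance 4: reach A.
The search is exhausted without reaching F; it lies in a different component.

No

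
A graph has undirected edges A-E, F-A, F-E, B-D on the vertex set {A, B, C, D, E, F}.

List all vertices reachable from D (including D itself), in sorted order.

Start at D.
Its neighbours: B.
Nothing further is reachable.

B, D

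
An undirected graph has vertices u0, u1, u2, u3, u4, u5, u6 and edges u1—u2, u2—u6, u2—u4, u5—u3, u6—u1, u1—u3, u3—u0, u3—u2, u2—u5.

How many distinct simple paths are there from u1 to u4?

4

u1–u2–u4
u1–u3–u2–u4
u1–u3–u5–u2–u4
u1–u6–u2–u4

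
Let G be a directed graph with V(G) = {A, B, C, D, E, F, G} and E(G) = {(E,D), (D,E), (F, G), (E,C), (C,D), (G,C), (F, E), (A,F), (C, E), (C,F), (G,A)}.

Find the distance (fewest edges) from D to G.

4

Distance 0: D.
Distance 1: E.
Distance 2: C.
Distance 3: F.
Distance 4: G — contains G.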